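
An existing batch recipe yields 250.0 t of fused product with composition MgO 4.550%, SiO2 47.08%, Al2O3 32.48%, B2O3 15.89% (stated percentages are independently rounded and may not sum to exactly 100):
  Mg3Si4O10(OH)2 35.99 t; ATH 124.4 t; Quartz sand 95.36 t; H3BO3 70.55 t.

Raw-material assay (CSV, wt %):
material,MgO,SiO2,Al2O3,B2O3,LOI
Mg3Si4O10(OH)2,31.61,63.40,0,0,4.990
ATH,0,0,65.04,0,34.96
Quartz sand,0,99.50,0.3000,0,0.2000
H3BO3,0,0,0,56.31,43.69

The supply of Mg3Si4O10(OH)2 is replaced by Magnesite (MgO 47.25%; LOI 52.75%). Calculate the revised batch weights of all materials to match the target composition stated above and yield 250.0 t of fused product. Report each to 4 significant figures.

Each numeric step maintains exact precision in all steps; values along the way appear rounded to 4 significant figures as written. Every reported value takes a single rounding. Derived quantities (LOI, net glass mass, the four compositions, totals, yield) are rebuilt from the weighed amounts at 250.0 t of glass in exact precision as they appear in either problem or answer.
Oxide mass targets, per 250.0 t fused product:
  MgO: 4.550% × 250.0 = 11.38 t
  SiO2: 47.08% × 250.0 = 117.7 t
  Al2O3: 32.48% × 250.0 = 81.20 t
  B2O3: 15.89% × 250.0 = 39.72 t
Oxide-by-oxide audit per the reported batch figures, versus the basis set out (every target is met by its sum exact up to rounding of places):
  MgO: 24.07·0.4725 = 11.37 t (target 11.38 t)
  SiO2: 118.3·0.9950 = 117.7 t (target 117.7 t)
  Al2O3: 124.3·0.6504 + 118.3·0.003000 = 81.20 t (target 81.20 t)
  B2O3: 70.55·0.5631 = 39.73 t (target 39.72 t)
Glass-mass bookkeeping: Σ batch − LOI loss = 250.0 t (the Σ of target masses is 250.0 t; with the basis standing at 250.0 t — a pure rounding effect).
Summing the batch: Σ batch = 337.2 t; the LOI term Σ batch·LOI equals 87.21 t; the yield ratio, glass ÷ batch: 74.14%.

Revised batch per 250.0 t fused product:
  Magnesite: 24.07 t
  ATH: 124.3 t
  Quartz sand: 118.3 t
  H3BO3: 70.55 t
Total batch = 337.2 t; LOI loss = 87.21 t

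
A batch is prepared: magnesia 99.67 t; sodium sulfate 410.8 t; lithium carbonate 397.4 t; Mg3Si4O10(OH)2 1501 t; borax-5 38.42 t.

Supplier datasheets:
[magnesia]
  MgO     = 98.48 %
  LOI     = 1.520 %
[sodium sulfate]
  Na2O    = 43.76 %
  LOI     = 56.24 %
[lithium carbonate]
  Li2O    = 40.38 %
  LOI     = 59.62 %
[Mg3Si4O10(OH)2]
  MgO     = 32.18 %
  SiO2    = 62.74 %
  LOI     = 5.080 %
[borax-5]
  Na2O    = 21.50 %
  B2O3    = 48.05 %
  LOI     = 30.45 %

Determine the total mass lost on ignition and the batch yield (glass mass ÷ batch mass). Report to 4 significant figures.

LOI loss = 557.4 t; glass = 1890 t; yield = 77.22%

Intermediates are printed (rounded to 4 significant figures) within the worked lines. The whole derivation holds full float precision end to end; every reported number is rounded a single time — the derived quantities are re-derived from the batch weights at 1890 t of glass at exact precision (LOI, glass mass, the yield, totals, five oxide percentages), as written in the question or the answer.
Ignition loss by material:
  magnesia: 99.67 × 0.01520 = 1.515 t
  sodium sulfate: 410.8 × 0.5624 = 231.0 t
  lithium carbonate: 397.4 × 0.5962 = 236.9 t
  Mg3Si4O10(OH)2: 1501 × 0.05080 = 76.25 t
  borax-5: 38.42 × 0.3045 = 11.70 t
Total LOI = 557.4 t
Glass = batch − LOI = 2447 − 557.4 = 1890 t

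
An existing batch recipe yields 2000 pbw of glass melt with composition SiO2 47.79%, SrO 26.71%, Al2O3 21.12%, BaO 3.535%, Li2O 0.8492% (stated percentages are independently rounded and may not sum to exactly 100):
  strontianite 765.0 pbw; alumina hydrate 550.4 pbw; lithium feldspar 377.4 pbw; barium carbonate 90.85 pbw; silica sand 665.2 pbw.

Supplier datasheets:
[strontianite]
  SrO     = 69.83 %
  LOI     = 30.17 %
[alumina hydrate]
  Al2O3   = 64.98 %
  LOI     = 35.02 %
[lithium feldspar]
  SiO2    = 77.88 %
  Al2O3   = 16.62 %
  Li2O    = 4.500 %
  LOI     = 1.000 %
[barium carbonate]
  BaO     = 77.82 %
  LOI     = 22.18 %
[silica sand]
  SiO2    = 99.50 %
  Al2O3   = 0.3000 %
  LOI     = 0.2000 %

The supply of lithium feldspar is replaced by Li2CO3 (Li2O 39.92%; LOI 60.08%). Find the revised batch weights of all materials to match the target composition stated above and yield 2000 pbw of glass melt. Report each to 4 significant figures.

The whole derivation keeps full precision from first step to last. Rounding to four significant digits applies to each intermediate as shown; each reported figure is rounded just once — the derived quantities are computed at full precision (the yield, the totals, ignition loss, glass mass, the five compositions) starting from the weights at 2000 pbw of glass, as written in problem or answer.
Oxide-by-oxide targets in 2000 pbw glass melt:
  SiO2: 47.79% × 2000 = 955.8 pbw
  SrO: 26.71% × 2000 = 534.2 pbw
  Al2O3: 21.12% × 2000 = 422.4 pbw
  BaO: 3.535% × 2000 = 70.70 pbw
  Li2O: 0.8492% × 2000 = 16.98 pbw
Verifying the oxide balance on the weights just shown, on the stated basis (target by target, the sums agree inside rounding margins):
  SiO2: 960.6·0.9950 = 955.8 pbw (target 955.8 pbw)
  SrO: 765.0·0.6983 = 534.2 pbw (target 534.2 pbw)
  Al2O3: 645.6·0.6498 + 960.6·0.003000 = 422.4 pbw (target 422.4 pbw)
  BaO: 90.85·0.7782 = 70.70 pbw (target 70.70 pbw)
  Li2O: 42.55·0.3992 = 16.99 pbw (target 16.98 pbw)
Glass-mass sanity pass: whole batch net of LOI = 2000 pbw (targets for the oxides total 2000 pbw; versus the stated basis of 2000 pbw — differing by rounding only).
Batch grand total — Σ batch = 2505 pbw; LOI removed, Σ of batch·LOI: 504.5 pbw; yield: glass divided by total = 79.86%.

Revised batch per 2000 pbw glass melt:
  strontianite: 765.0 pbw
  alumina hydrate: 645.6 pbw
  Li2CO3: 42.55 pbw
  barium carbonate: 90.85 pbw
  silica sand: 960.6 pbw
Total batch = 2505 pbw; LOI loss = 504.5 pbw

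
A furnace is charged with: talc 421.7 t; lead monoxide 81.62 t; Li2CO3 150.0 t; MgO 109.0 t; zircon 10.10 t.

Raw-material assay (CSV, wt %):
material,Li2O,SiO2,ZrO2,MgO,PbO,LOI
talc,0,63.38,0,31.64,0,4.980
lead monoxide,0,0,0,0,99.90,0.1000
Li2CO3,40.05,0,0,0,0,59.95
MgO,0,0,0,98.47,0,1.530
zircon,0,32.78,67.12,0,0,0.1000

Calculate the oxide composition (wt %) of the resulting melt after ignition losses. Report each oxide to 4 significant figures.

Mid-chain values are printed (rounded to 4 significant digits) across the worked steps. Each numeric step holds full float precision at each step. A single rounding completes every reported value — all derived quantities (the yield, LOI, net glass mass, the totals, the five compositions) are recomputed at full precision from the batch weights per 659.7 t of glass exactly as printed in the problem or the answer.
Oxide masses out of the charge:
  Li2O: 150.0·0.4005 = 60.08 t
  SiO2: 421.7·0.6338 + 10.10·0.3278 = 270.6 t
  ZrO2: 10.10·0.6712 = 6.779 t
  MgO: 421.7·0.3164 + 109.0·0.9847 = 240.8 t
  PbO: 81.62·0.9990 = 81.54 t
LOI: 421.7·0.04980 + 81.62·0.001000 + 150.0·0.5995 + 109.0·0.01530 + 10.10·0.001000 = 112.7 t
Glass = total batch minus LOI = 772.4 − 112.7 = 659.7 t (the oxide masses sum to this)
each wt % is 100 × oxide ÷ glass

Glass mass = 659.7 t (batch 772.4 − LOI 112.7).
Composition: Li2O 9.106%, SiO2 41.01%, ZrO2 1.028%, MgO 36.49%, PbO 12.36%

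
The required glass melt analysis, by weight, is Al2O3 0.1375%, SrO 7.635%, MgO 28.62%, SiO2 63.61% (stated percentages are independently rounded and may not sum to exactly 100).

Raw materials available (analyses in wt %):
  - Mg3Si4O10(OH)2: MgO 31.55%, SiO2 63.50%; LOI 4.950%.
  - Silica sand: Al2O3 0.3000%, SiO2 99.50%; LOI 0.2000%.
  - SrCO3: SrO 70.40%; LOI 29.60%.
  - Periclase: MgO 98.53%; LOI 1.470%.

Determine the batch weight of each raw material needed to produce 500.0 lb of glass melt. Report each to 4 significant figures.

Batch per 500.0 lb glass melt:
  Mg3Si4O10(OH)2: 141.8 lb
  Silica sand: 229.2 lb
  SrCO3: 54.23 lb
  Periclase: 99.84 lb
Total batch = 525.1 lb; LOI loss = 25.00 lb; yield = 95.24%

Mid-chain values are displayed, rounded to 4 significant figures, on the page — the whole derivation runs at full float precision throughout — every reported figure takes a single rounding — the derived quantities are recomputed at full precision (net glass mass, four oxide percentages, the totals, ignition loss, yield) from the batch weights per 500.0 lb of glass as set out in the question or the answer.
Target masses of each oxide per 500.0 lb glass melt:
  Al2O3: 0.1375% × 500.0 = 0.6875 lb
  SrO: 7.635% × 500.0 = 38.17 lb
  MgO: 28.62% × 500.0 = 143.1 lb
  SiO2: 63.61% × 500.0 = 318.0 lb
Per-oxide balance check using the reported weights, versus the basis set out (delivered sums recover each target net of answer rounding effects):
  Al2O3: 229.2·0.003000 = 0.6876 lb (target 0.6875 lb)
  SrO: 54.23·0.7040 = 38.18 lb (target 38.17 lb)
  MgO: 141.8·0.3155 + 99.84·0.9853 = 143.1 lb (target 143.1 lb)
  SiO2: 141.8·0.6350 + 229.2·0.9950 = 318.1 lb (target 318.0 lb)
Consistency of the glass mass: total batch − LOI = 500.1 lb (the Σ of target masses is 500.0 lb; basis as stated: 500.0 lb — rounding explains the deltas).
Batch total: Σ batch = 525.1 lb; the LOI term Σ batch·LOI equals 25.00 lb; yield = glass ÷ total batch = 95.24%.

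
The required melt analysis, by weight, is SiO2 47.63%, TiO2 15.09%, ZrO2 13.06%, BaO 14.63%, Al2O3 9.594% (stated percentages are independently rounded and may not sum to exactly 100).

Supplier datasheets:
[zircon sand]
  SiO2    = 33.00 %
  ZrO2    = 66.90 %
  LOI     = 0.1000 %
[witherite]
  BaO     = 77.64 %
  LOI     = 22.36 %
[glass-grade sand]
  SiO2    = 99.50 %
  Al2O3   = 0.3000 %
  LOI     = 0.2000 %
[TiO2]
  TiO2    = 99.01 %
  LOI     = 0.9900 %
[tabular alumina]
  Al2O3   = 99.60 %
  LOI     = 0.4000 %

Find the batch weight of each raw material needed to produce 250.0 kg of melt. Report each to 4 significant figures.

Batch per 250.0 kg melt:
  zircon sand: 48.80 kg
  witherite: 47.11 kg
  glass-grade sand: 103.5 kg
  TiO2: 38.10 kg
  tabular alumina: 23.77 kg
Total batch = 261.3 kg; LOI loss = 11.26 kg; yield = 95.69%

Mid-chain values are displayed rounded off to 4 significant figures within the worked lines — every computation holds full precision at each step. Every reported value includes exactly one rounding. Derived quantities, which include the totals, glass mass, five oxide percentages, the yield, ignition loss, are rebuilt at exact precision, as written in the question or the answer, from the weighed amounts for 250.0 kg of glass.
Oxide-by-oxide targets in 250.0 kg melt:
  SiO2: 47.63% × 250.0 = 119.1 kg
  TiO2: 15.09% × 250.0 = 37.72 kg
  ZrO2: 13.06% × 250.0 = 32.65 kg
  BaO: 14.63% × 250.0 = 36.58 kg
  Al2O3: 9.594% × 250.0 = 23.98 kg
Oxide-by-oxide audit using the reported weights, on the stated basis (sums match the target masses modulo rounding of the values):
  SiO2: 48.80·0.3300 + 103.5·0.9950 = 119.1 kg (target 119.1 kg)
  TiO2: 38.10·0.9901 = 37.72 kg (target 37.72 kg)
  ZrO2: 48.80·0.6690 = 32.65 kg (target 32.65 kg)
  BaO: 47.11·0.7764 = 36.58 kg (target 36.58 kg)
  Al2O3: 103.5·0.003000 + 23.77·0.9960 = 23.99 kg (target 23.98 kg)
Glass mass check: Σ batch − LOI loss = 250.0 kg (per-oxide target masses sum to 250.0 kg; the stated basis being 250.0 kg — deltas are rounding alone).
Summing the batch: Σ batch = 261.3 kg; ignition loss, Σ(batch × LOI) = 11.26 kg; the yield ratio, glass ÷ batch: 95.69%.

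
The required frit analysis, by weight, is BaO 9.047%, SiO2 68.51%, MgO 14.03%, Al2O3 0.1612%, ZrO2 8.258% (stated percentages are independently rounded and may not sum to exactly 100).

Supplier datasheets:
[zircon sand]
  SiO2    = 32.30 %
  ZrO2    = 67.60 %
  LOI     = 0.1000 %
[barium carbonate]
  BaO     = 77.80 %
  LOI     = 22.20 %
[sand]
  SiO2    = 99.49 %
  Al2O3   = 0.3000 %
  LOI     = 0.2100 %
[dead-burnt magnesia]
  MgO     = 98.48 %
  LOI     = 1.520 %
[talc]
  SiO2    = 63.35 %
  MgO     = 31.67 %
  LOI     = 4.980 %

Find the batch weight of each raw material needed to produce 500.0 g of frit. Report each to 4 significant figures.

Batch per 500.0 g frit:
  zircon sand: 61.08 g
  barium carbonate: 58.14 g
  sand: 268.7 g
  dead-burnt magnesia: 43.05 g
  talc: 87.65 g
Total batch = 518.6 g; LOI loss = 18.55 g; yield = 96.42%

Mid-chain values are shown with 4-significant-digit rounding on the page. All arithmetic carries exact precision at every stage; each reported result undergoes a single rounding — derived quantities are computed at exact precision (net glass mass, five oxide percentages, yield, ignition loss, the totals) starting from the weights on 500.0 g of glass, exactly as shown in question or answer.
Per-oxide target masses for 500.0 g frit:
  BaO: 9.047% × 500.0 = 45.24 g
  SiO2: 68.51% × 500.0 = 342.6 g
  MgO: 14.03% × 500.0 = 70.15 g
  Al2O3: 0.1612% × 500.0 = 0.8060 g
  ZrO2: 8.258% × 500.0 = 41.29 g
Verifying the oxide balance per the reported batch figures, on the stated basis (delivered sums recover each target once rounding is allowed for):
  BaO: 58.14·0.7780 = 45.23 g (target 45.24 g)
  SiO2: 61.08·0.3230 + 268.7·0.9949 + 87.65·0.6335 = 342.6 g (target 342.6 g)
  MgO: 43.05·0.9848 + 87.65·0.3167 = 70.15 g (target 70.15 g)
  Al2O3: 268.7·0.003000 = 0.8061 g (target 0.8060 g)
  ZrO2: 61.08·0.6760 = 41.29 g (target 41.29 g)
Glass-mass closure: the batch minus its LOI: 500.1 g (oxide target masses add up to 500.0 g; basis as stated: 500.0 g — rounding explains the deltas).
Adding the batch up: Σ batch = 518.6 g; LOI loss = Σ batch·LOI = 18.55 g; yield = glass ÷ total batch = 96.42%.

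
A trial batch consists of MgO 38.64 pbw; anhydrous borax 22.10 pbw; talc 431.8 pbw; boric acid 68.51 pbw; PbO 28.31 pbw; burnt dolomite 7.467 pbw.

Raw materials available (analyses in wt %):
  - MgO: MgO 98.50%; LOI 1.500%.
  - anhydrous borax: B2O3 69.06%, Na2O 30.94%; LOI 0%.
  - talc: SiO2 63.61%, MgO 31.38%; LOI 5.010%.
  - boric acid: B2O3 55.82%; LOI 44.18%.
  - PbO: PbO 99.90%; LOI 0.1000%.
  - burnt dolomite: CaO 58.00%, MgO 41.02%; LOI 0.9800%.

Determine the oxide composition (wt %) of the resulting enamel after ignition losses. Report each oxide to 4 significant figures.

Glass mass = 544.2 pbw (batch 596.8 − LOI 52.58).
Composition: B2O3 9.831%, CaO 0.7958%, PbO 5.196%, SiO2 50.47%, Na2O 1.256%, MgO 32.45%

Values along the way are printed rounded off to 4 significant digits at each printed step — all internal work runs at full float precision through the solve. Exactly one rounding lands on each reported result; all derived quantities, including totals, ignition loss, net glass mass, six oxide percentages, yield, are rebuilt using the weight values per 544.2 pbw of glass at exact precision, as set out in either problem or answer.
What the batch supplies per oxide:
  B2O3: 22.10·0.6906 + 68.51·0.5582 = 53.50 pbw
  CaO: 7.467·0.5800 = 4.331 pbw
  PbO: 28.31·0.9990 = 28.28 pbw
  SiO2: 431.8·0.6361 = 274.7 pbw
  Na2O: 22.10·0.3094 = 6.838 pbw
  MgO: 38.64·0.9850 + 431.8·0.3138 + 7.467·0.4102 = 176.6 pbw
LOI: 38.64·0.01500 + 431.8·0.05010 + 68.51·0.4418 + 28.31·0.001000 + 7.467·0.009800 = 52.58 pbw
Resulting glass, batch − LOI: 596.8 − 52.58 = 544.2 pbw (the oxide masses sum to this)
each wt % is 100 × oxide ÷ glass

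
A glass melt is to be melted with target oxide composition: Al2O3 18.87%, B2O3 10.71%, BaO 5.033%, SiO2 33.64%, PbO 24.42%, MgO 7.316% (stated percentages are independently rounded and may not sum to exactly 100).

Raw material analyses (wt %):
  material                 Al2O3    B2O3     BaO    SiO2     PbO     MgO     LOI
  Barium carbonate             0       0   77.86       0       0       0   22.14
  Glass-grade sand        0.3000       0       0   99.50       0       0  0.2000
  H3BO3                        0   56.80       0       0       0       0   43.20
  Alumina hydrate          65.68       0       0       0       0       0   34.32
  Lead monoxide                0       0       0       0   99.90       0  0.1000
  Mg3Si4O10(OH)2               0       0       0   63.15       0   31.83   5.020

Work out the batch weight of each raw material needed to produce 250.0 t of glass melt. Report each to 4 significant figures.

All arithmetic keeps exact precision all the way through. Working values are shown, rounded to 4 significant figures, on the page — a single rounding yields every reported number. Derived quantities, which include the six compositions, the totals, yield, LOI, glass mass, are rebuilt in exact precision, as they appear in either problem or answer, from the batch weights on 250.0 t of glass.
Target masses of each oxide per 250.0 t glass melt:
  Al2O3: 18.87% × 250.0 = 47.18 t
  B2O3: 10.71% × 250.0 = 26.78 t
  BaO: 5.033% × 250.0 = 12.58 t
  SiO2: 33.64% × 250.0 = 84.10 t
  PbO: 24.42% × 250.0 = 61.05 t
  MgO: 7.316% × 250.0 = 18.29 t
A balance pass over the oxides, with the batch weights as given, under the basis named above (delivered sums recover each target within answer rounding):
  Al2O3: 48.05·0.003000 + 71.61·0.6568 = 47.18 t (target 47.18 t)
  B2O3: 47.14·0.5680 = 26.78 t (target 26.78 t)
  BaO: 16.16·0.7786 = 12.58 t (target 12.58 t)
  SiO2: 48.05·0.9950 + 57.46·0.6315 = 84.10 t (target 84.10 t)
  PbO: 61.11·0.9990 = 61.05 t (target 61.05 t)
  MgO: 57.46·0.3183 = 18.29 t (target 18.29 t)
Glass-mass bookkeeping: total batch − LOI = 250.0 t (per-oxide target masses sum to 250.0 t; the stated basis being 250.0 t — differing by rounding only).
Total batch = Σ batch = 301.5 t; ignition loss, Σ(batch × LOI) = 51.56 t; yield: glass divided by total = 82.90%.

Batch per 250.0 t glass melt:
  Barium carbonate: 16.16 t
  Glass-grade sand: 48.05 t
  H3BO3: 47.14 t
  Alumina hydrate: 71.61 t
  Lead monoxide: 61.11 t
  Mg3Si4O10(OH)2: 57.46 t
Total batch = 301.5 t; LOI loss = 51.56 t; yield = 82.90%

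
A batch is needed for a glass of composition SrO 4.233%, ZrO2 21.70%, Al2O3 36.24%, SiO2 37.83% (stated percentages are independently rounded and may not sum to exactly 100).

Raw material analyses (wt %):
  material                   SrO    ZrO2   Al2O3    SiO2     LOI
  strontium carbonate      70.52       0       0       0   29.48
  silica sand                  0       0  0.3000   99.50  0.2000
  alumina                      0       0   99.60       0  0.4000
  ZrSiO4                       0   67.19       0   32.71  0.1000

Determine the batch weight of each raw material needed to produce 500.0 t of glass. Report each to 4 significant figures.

In-progress results appear, rounded to four significant digits, when written out — the whole derivation holds full precision in all steps; every reported result sees exactly one rounding — the derived quantities are re-derived at exact precision (the totals, the four compositions, yield, net glass mass, LOI) from the batch weights at 500.0 t of glass, as they appear in problem or answer.
Target oxide masses per 500.0 t glass:
  SrO: 4.233% × 500.0 = 21.16 t
  ZrO2: 21.70% × 500.0 = 108.5 t
  Al2O3: 36.24% × 500.0 = 181.2 t
  SiO2: 37.83% × 500.0 = 189.2 t
Verifying the oxide balance on the weights just shown, relative to the basis at hand (oxide sums agree with the targets inside rounding margins):
  SrO: 30.01·0.7052 = 21.16 t (target 21.16 t)
  ZrO2: 161.5·0.6719 = 108.5 t (target 108.5 t)
  Al2O3: 137.0·0.003000 + 181.5·0.9960 = 181.2 t (target 181.2 t)
  SiO2: 137.0·0.9950 + 161.5·0.3271 = 189.1 t (target 189.2 t)
Auditing the glass mass value: total batch − LOI = 500.0 t (the Σ of target masses is 500.0 t; the stated basis being 500.0 t — differing by rounding only).
Batch total: Σ batch = 510.0 t; Σ batch·LOI gives LOI loss = 10.01 t; as yield: glass ÷ batch → 98.04%.

Batch per 500.0 t glass:
  strontium carbonate: 30.01 t
  silica sand: 137.0 t
  alumina: 181.5 t
  ZrSiO4: 161.5 t
Total batch = 510.0 t; LOI loss = 10.01 t; yield = 98.04%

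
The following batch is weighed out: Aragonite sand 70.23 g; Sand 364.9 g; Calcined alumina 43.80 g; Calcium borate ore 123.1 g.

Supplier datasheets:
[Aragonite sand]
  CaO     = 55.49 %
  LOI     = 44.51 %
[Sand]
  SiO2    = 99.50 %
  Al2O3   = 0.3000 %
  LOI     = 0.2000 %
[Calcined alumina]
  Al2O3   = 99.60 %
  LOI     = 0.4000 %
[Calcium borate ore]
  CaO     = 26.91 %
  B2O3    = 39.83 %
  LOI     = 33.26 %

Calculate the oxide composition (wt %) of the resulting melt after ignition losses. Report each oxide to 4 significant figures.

All arithmetic runs at full float precision from start to finish. Values along the way appear with 4-significant-digit rounding alongside each step. Exactly one rounding is applied to every reported value. Derived quantities are carried at exact precision (totals, glass mass, yield, the four compositions, ignition loss) from the batch weights on 528.9 g of glass, as written in the question or the answer.
What the batch supplies per oxide:
  SiO2: 364.9·0.9950 = 363.1 g
  Al2O3: 364.9·0.003000 + 43.80·0.9960 = 44.72 g
  CaO: 70.23·0.5549 + 123.1·0.2691 = 72.10 g
  B2O3: 123.1·0.3983 = 49.03 g
LOI: 70.23·0.4451 + 364.9·0.002000 + 43.80·0.004000 + 123.1·0.3326 = 73.11 g
Resulting glass, batch − LOI: 602.0 − 73.11 = 528.9 g (matching Σ of the oxides)
wt %: oxide over glass, times 100

Glass mass = 528.9 g (batch 602.0 − LOI 73.11).
Composition: SiO2 68.64%, Al2O3 8.455%, CaO 13.63%, B2O3 9.270%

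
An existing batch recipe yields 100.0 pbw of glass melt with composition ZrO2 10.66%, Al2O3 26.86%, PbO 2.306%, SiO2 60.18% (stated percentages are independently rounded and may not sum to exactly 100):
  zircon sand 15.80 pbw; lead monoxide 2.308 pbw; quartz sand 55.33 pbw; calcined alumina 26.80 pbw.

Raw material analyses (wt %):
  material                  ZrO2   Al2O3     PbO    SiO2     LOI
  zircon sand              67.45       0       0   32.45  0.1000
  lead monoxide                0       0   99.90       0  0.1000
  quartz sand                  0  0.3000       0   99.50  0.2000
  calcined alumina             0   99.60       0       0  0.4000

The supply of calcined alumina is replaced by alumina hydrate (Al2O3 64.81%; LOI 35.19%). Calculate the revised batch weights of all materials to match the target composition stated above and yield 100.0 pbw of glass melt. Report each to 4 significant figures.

All arithmetic keeps full float precision in every operation — intermediates are printed (rounded to four significant digits) when written out — a single rounding yields every reported figure — the derived quantities (totals, ignition loss, yield, glass mass, the four compositions) are computed in full precision starting from the weights at 100.0 pbw of glass, exactly as shown in the problem or answer text.
Oxide mass targets, per 100.0 pbw glass melt:
  ZrO2: 10.66% × 100.0 = 10.66 pbw
  Al2O3: 26.86% × 100.0 = 26.86 pbw
  PbO: 2.306% × 100.0 = 2.306 pbw
  SiO2: 60.18% × 100.0 = 60.18 pbw
Checking each oxide sum using the reported weights, for the quoted basis mass (target by target, the sums agree given rounding of the digits):
  ZrO2: 15.80·0.6745 = 10.66 pbw (target 10.66 pbw)
  Al2O3: 55.33·0.003000 + 41.19·0.6481 = 26.86 pbw (target 26.86 pbw)
  PbO: 2.308·0.9990 = 2.306 pbw (target 2.306 pbw)
  SiO2: 15.80·0.3245 + 55.33·0.9950 = 60.18 pbw (target 60.18 pbw)
Glass-mass bookkeeping: batch Σ − ignition loss = 100.0 pbw (targets for the oxides total 100.0 pbw; versus the stated basis of 100.0 pbw — any gap is answer rounding).
Batch total: Σ batch = 114.6 pbw; the LOI term Σ batch·LOI equals 14.62 pbw; yield: glass divided by total = 87.24%.

Revised batch per 100.0 pbw glass melt:
  zircon sand: 15.80 pbw
  lead monoxide: 2.308 pbw
  quartz sand: 55.33 pbw
  alumina hydrate: 41.19 pbw
Total batch = 114.6 pbw; LOI loss = 14.62 pbw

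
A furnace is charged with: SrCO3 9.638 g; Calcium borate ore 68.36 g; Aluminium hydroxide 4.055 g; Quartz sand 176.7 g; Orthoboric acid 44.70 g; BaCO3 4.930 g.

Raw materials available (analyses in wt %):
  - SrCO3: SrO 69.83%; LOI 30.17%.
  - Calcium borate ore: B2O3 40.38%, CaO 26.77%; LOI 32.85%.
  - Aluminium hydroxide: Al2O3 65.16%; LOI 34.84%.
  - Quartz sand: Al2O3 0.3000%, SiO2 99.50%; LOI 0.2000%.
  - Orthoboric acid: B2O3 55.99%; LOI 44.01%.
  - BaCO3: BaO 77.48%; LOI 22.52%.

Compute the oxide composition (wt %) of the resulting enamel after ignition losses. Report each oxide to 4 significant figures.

Every computation runs at exact precision at each step — rounding to 4 significant digits extends to every intermediate as shown — a single rounding completes each reported result. Derived quantities are recomputed at full float precision (six oxide percentages, LOI, yield, totals, glass mass) starting from the weights at 260.5 g of glass precisely as stated by problem or answer.
Per-oxide mass from batch:
  SrO: 9.638·0.6983 = 6.730 g
  Al2O3: 4.055·0.6516 + 176.7·0.003000 = 3.172 g
  BaO: 4.930·0.7748 = 3.820 g
  B2O3: 68.36·0.4038 + 44.70·0.5599 = 52.63 g
  CaO: 68.36·0.2677 = 18.30 g
  SiO2: 176.7·0.9950 = 175.8 g
LOI: 9.638·0.3017 + 68.36·0.3285 + 4.055·0.3484 + 176.7·0.002000 + 44.70·0.4401 + 4.930·0.2252 = 47.91 g
Net of LOI, the glass mass = 308.4 − 47.91 = 260.5 g (= the summed oxide contributions)
each oxide over glass, ×100, is wt %

Glass mass = 260.5 g (batch 308.4 − LOI 47.91).
Composition: SrO 2.584%, Al2O3 1.218%, BaO 1.466%, B2O3 20.21%, CaO 7.026%, SiO2 67.50%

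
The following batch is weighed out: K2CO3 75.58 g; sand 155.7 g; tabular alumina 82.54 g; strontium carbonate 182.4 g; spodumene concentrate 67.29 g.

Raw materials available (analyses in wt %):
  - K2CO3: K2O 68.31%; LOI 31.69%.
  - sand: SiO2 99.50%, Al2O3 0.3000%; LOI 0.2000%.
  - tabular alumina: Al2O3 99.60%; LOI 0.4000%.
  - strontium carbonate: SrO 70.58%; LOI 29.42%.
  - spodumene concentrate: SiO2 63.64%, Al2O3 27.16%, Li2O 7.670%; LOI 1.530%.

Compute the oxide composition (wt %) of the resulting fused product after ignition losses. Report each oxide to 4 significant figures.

Working values are shown (rounded to four significant digits) when written out — the whole derivation keeps exact precision through the solve; each reported value takes exactly one rounding. The derived quantities (the totals, the yield, five oxide percentages, net glass mass, LOI) are re-derived at exact precision from the batch weights per 484.2 g of glass, precisely as stated by the question or the answer.
Oxide masses out of the charge:
  SiO2: 155.7·0.9950 + 67.29·0.6364 = 197.7 g
  K2O: 75.58·0.6831 = 51.63 g
  Al2O3: 155.7·0.003000 + 82.54·0.9960 + 67.29·0.2716 = 101.0 g
  SrO: 182.4·0.7058 = 128.7 g
  Li2O: 67.29·0.07670 = 5.161 g
LOI: 75.58·0.3169 + 155.7·0.002000 + 82.54·0.004000 + 182.4·0.2942 + 67.29·0.01530 = 79.28 g
batch − LOI leaves glass = 563.5 − 79.28 = 484.2 g (consistent with Σ oxide mass)
wt % = 100 × oxide mass / glass mass

Glass mass = 484.2 g (batch 563.5 − LOI 79.28).
Composition: SiO2 40.84%, K2O 10.66%, Al2O3 20.85%, SrO 26.59%, Li2O 1.066%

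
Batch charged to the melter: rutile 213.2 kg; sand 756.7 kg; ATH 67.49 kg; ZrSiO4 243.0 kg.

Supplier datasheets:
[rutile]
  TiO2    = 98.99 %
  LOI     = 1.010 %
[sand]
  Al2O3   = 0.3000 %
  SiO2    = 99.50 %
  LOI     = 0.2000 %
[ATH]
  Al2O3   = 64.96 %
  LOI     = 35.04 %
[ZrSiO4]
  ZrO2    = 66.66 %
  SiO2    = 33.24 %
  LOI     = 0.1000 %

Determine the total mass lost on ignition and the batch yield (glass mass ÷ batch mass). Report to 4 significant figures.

LOI loss = 27.56 kg; glass = 1253 kg; yield = 97.85%

All arithmetic runs at full float precision through every step. Values along the way are shown, rounded to four significant digits, within the worked lines — every reported result takes exactly one rounding; the derived quantities (the four compositions, totals, yield, glass mass, ignition loss) are re-derived starting from the weights per 1253 kg of glass in full float precision as quoted within the question or the answer.
Ignition loss by material:
  rutile: 213.2 × 0.01010 = 2.153 kg
  sand: 756.7 × 0.002000 = 1.513 kg
  ATH: 67.49 × 0.3504 = 23.65 kg
  ZrSiO4: 243.0 × 0.001000 = 0.2430 kg
Total LOI = 27.56 kg
Glass = batch − LOI = 1280 − 27.56 = 1253 kg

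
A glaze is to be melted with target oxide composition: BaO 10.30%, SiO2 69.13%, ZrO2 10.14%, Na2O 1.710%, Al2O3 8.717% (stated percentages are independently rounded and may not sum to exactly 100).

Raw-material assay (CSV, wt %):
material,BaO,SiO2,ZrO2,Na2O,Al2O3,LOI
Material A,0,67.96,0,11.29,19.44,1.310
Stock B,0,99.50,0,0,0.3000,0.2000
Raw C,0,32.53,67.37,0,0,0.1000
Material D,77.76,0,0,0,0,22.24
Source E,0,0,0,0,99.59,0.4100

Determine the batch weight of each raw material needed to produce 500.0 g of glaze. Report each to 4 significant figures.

Batch per 500.0 g glaze:
  Material A: 75.73 g
  Stock B: 271.1 g
  Raw C: 75.26 g
  Material D: 66.23 g
  Source E: 28.17 g
Total batch = 516.5 g; LOI loss = 16.45 g; yield = 96.81%

Working values are displayed rounded to four significant digits alongside each step. The working math holds full float precision in every operation; every reported number sees exactly one rounding; all derived quantities (yield, ignition loss, net glass mass, the totals, five oxide percentages) are carried from the weighed amounts for 500.0 g of glass at full float precision as given in either problem or answer.
The oxide mass targets at 500.0 g glaze:
  BaO: 10.30% × 500.0 = 51.50 g
  SiO2: 69.13% × 500.0 = 345.6 g
  ZrO2: 10.14% × 500.0 = 50.70 g
  Na2O: 1.710% × 500.0 = 8.550 g
  Al2O3: 8.717% × 500.0 = 43.58 g
Checking each oxide sum working from each reported weight, under the basis named above (every target is met by its sum modulo rounding of the values):
  BaO: 66.23·0.7776 = 51.50 g (target 51.50 g)
  SiO2: 75.73·0.6796 + 271.1·0.9950 + 75.26·0.3253 = 345.7 g (target 345.6 g)
  ZrO2: 75.26·0.6737 = 50.70 g (target 50.70 g)
  Na2O: 75.73·0.1129 = 8.550 g (target 8.550 g)
  Al2O3: 75.73·0.1944 + 271.1·0.003000 + 28.17·0.9959 = 43.59 g (target 43.58 g)
Glass-mass sanity pass: whole batch net of LOI = 500.0 g (per-oxide target masses sum to 500.0 g; stated basis 500.0 g — gaps are rounding artifacts).
Batch grand total — Σ batch = 516.5 g; LOI removed, Σ of batch·LOI: 16.45 g; yield, glass over the total, = 96.81%.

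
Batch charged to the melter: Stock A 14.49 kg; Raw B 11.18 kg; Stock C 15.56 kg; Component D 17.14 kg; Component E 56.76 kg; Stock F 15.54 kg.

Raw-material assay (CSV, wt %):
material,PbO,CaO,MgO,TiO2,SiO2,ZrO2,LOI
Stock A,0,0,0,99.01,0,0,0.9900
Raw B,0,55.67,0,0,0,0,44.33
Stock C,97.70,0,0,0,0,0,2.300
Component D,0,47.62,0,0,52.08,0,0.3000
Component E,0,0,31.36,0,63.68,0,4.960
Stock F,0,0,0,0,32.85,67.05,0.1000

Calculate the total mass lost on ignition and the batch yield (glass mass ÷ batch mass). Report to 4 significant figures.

Mid-chain values appear, rounded to four significant figures, when written out; all internal work carries full float precision in all steps. Every reported value takes a single rounding; derived quantities are re-derived from the weighed amounts on 122.3 kg of glass at full float precision (the six compositions, glass mass, yield, ignition loss, totals) precisely as stated by the problem or answer text.
Ignition loss by material:
  Stock A: 14.49 × 0.009900 = 0.1435 kg
  Raw B: 11.18 × 0.4433 = 4.956 kg
  Stock C: 15.56 × 0.02300 = 0.3579 kg
  Component D: 17.14 × 0.003000 = 0.05142 kg
  Component E: 56.76 × 0.04960 = 2.815 kg
  Stock F: 15.54 × 0.001000 = 0.01554 kg
Total LOI = 8.340 kg
Glass = batch − LOI = 130.7 − 8.340 = 122.3 kg

LOI loss = 8.340 kg; glass = 122.3 kg; yield = 93.62%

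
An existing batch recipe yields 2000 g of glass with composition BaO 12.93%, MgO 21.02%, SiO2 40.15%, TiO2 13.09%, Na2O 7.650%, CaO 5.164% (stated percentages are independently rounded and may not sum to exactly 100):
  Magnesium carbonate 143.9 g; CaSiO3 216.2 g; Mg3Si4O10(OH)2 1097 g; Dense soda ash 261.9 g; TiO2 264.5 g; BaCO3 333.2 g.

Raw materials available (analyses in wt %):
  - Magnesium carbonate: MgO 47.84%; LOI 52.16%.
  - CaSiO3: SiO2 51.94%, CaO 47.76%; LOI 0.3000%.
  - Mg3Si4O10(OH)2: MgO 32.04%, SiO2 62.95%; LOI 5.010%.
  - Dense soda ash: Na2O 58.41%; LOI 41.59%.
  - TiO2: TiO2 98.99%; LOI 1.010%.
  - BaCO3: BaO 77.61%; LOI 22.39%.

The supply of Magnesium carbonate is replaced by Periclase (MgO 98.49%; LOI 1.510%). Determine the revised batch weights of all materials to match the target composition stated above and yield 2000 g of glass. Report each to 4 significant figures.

Revised batch per 2000 g glass:
  Periclase: 69.92 g
  CaSiO3: 216.2 g
  Mg3Si4O10(OH)2: 1097 g
  Dense soda ash: 261.9 g
  TiO2: 264.5 g
  BaCO3: 333.2 g
Total batch = 2243 g; LOI loss = 242.9 g

The whole derivation runs at exact precision through the solve. Mid-chain values are printed rounded off to 4 significant digits in the printout. Each reported value includes exactly one rounding; all derived quantities (the six compositions, totals, glass mass, yield, ignition loss) are rebuilt at exact precision from the batch weights per 2000 g of glass, exactly as printed in the problem or answer text.
Oxide-by-oxide targets in 2000 g glass:
  BaO: 12.93% × 2000 = 258.6 g
  MgO: 21.02% × 2000 = 420.4 g
  SiO2: 40.15% × 2000 = 803.0 g
  TiO2: 13.09% × 2000 = 261.8 g
  Na2O: 7.650% × 2000 = 153.0 g
  CaO: 5.164% × 2000 = 103.3 g
Verifying the oxide balance given the weights on record, for the quoted basis mass (each sum matches its target mass given rounding of the digits):
  BaO: 333.2·0.7761 = 258.6 g (target 258.6 g)
  MgO: 69.92·0.9849 + 1097·0.3204 = 420.3 g (target 420.4 g)
  SiO2: 216.2·0.5194 + 1097·0.6295 = 802.9 g (target 803.0 g)
  TiO2: 264.5·0.9899 = 261.8 g (target 261.8 g)
  Na2O: 261.9·0.5841 = 153.0 g (target 153.0 g)
  CaO: 216.2·0.4776 = 103.3 g (target 103.3 g)
The glass-mass cross-check: Σ batch − LOI loss = 2000 g (per-oxide target masses sum to 2000 g; against the stated basis, 2000 g — a pure rounding effect).
Summing the batch: Σ batch = 2243 g; LOI removed, Σ of batch·LOI: 242.9 g; as yield: glass ÷ batch → 89.17%.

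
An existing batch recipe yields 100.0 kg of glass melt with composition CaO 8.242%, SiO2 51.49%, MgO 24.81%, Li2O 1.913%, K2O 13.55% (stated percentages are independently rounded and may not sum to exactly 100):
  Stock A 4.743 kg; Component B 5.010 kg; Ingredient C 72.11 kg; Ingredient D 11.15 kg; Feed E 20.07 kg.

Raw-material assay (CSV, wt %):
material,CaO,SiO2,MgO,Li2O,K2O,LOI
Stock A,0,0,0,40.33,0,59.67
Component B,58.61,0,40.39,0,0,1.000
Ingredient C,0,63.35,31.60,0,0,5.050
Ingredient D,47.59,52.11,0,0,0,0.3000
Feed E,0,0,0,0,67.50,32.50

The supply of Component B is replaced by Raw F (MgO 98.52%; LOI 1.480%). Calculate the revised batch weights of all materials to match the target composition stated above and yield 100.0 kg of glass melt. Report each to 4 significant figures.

Revised batch per 100.0 kg glass melt:
  Stock A: 4.743 kg
  Raw F: 3.682 kg
  Ingredient C: 67.03 kg
  Ingredient D: 17.32 kg
  Feed E: 20.07 kg
Total batch = 112.8 kg; LOI loss = 12.84 kg

Intermediates are printed, with 4-significant-digit rounding, at each printed step; the whole derivation maintains full precision from first step to last. A single rounding finalizes every reported number — all derived quantities are rebuilt in full float precision (five oxide percentages, net glass mass, ignition loss, totals, yield) from the batch weights for 100.0 kg of glass, as given in the problem or answer text.
Per-oxide target masses for 100.0 kg glass melt:
  CaO: 8.242% × 100.0 = 8.242 kg
  SiO2: 51.49% × 100.0 = 51.49 kg
  MgO: 24.81% × 100.0 = 24.81 kg
  Li2O: 1.913% × 100.0 = 1.913 kg
  K2O: 13.55% × 100.0 = 13.55 kg
Per-oxide balance check on the weights just shown, for the quoted basis mass (every target is met by its sum within answer rounding):
  CaO: 17.32·0.4759 = 8.243 kg (target 8.242 kg)
  SiO2: 67.03·0.6335 + 17.32·0.5211 = 51.49 kg (target 51.49 kg)
  MgO: 3.682·0.9852 + 67.03·0.3160 = 24.81 kg (target 24.81 kg)
  Li2O: 4.743·0.4033 = 1.913 kg (target 1.913 kg)
  K2O: 20.07·0.6750 = 13.55 kg (target 13.55 kg)
Auditing the glass mass value: batch Σ − ignition loss = 100.0 kg (the Σ of target masses is 100.0 kg; versus the stated basis of 100.0 kg — a pure rounding effect).
Whole-batch sum: Σ batch = 112.8 kg; LOI removed, Σ of batch·LOI: 12.84 kg; the yield ratio, glass ÷ batch: 88.62%.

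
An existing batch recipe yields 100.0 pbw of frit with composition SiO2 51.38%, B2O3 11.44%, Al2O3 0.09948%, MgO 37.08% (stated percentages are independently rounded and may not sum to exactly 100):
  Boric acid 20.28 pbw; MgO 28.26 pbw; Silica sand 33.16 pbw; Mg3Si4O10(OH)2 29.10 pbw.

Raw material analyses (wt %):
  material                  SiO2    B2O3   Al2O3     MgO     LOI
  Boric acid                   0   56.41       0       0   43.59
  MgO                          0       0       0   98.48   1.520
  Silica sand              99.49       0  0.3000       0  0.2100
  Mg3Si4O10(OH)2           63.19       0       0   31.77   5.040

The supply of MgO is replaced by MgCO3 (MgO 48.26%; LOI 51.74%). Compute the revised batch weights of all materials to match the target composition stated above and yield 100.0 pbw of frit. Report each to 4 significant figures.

Mid-chain values are displayed with 4-significant-figure rounding in the working; every computation carries full float precision end to end; each reported result takes just one rounding. Derived quantities are computed in full float precision (LOI, the yield, the four compositions, totals, net glass mass) from the weighed amounts at 100.0 pbw of glass, exactly as printed in the question or the answer.
Target masses of each oxide per 100.0 pbw frit:
  SiO2: 51.38% × 100.0 = 51.38 pbw
  B2O3: 11.44% × 100.0 = 11.44 pbw
  Al2O3: 0.09948% × 100.0 = 0.09948 pbw
  MgO: 37.08% × 100.0 = 37.08 pbw
Balance tally, oxide-wise, on the weights just shown, versus the basis set out (delivered sums recover each target once rounding is allowed for):
  SiO2: 33.16·0.9949 + 29.10·0.6319 = 51.38 pbw (target 51.38 pbw)
  B2O3: 20.28·0.5641 = 11.44 pbw (target 11.44 pbw)
  Al2O3: 33.16·0.003000 = 0.09948 pbw (target 0.09948 pbw)
  MgO: 57.68·0.4826 + 29.10·0.3177 = 37.08 pbw (target 37.08 pbw)
Glass-mass closure: net batch after ignition = 100.0 pbw (the Σ of target masses is 100.0 pbw; versus the stated basis of 100.0 pbw — a pure rounding effect).
Whole-batch sum: Σ batch = 140.2 pbw; LOI removed, Σ of batch·LOI: 40.22 pbw; yield, glass over the total, = 71.32%.

Revised batch per 100.0 pbw frit:
  Boric acid: 20.28 pbw
  MgCO3: 57.68 pbw
  Silica sand: 33.16 pbw
  Mg3Si4O10(OH)2: 29.10 pbw
Total batch = 140.2 pbw; LOI loss = 40.22 pbw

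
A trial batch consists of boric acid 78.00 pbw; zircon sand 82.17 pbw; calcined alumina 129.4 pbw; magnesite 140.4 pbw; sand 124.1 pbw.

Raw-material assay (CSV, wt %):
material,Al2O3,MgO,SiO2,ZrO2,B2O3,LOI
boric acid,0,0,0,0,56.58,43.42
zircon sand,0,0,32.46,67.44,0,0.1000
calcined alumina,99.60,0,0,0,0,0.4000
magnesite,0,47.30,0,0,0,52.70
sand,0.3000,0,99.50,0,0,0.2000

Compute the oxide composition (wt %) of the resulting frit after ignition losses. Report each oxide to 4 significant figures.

Glass mass = 445.4 pbw (batch 554.1 − LOI 108.7).
Composition: Al2O3 29.02%, MgO 14.91%, SiO2 33.71%, ZrO2 12.44%, B2O3 9.909%

All arithmetic keeps full precision through every step; intermediates appear rounded off to 4 significant digits between the steps; each reported number is rounded only once; the derived quantities (LOI, five oxide percentages, net glass mass, yield, totals) are rebuilt from the weighed amounts on 445.4 pbw of glass at exact precision, exactly as shown in the question or the answer.
Oxide masses out of the charge:
  Al2O3: 129.4·0.9960 + 124.1·0.003000 = 129.3 pbw
  MgO: 140.4·0.4730 = 66.41 pbw
  SiO2: 82.17·0.3246 + 124.1·0.9950 = 150.2 pbw
  ZrO2: 82.17·0.6744 = 55.42 pbw
  B2O3: 78.00·0.5658 = 44.13 pbw
LOI: 78.00·0.4342 + 82.17·0.001000 + 129.4·0.004000 + 140.4·0.5270 + 124.1·0.002000 = 108.7 pbw
The glass mass, total less LOI, = 554.1 − 108.7 = 445.4 pbw (equal to the oxide-mass sum)
each oxide over glass, ×100, is wt %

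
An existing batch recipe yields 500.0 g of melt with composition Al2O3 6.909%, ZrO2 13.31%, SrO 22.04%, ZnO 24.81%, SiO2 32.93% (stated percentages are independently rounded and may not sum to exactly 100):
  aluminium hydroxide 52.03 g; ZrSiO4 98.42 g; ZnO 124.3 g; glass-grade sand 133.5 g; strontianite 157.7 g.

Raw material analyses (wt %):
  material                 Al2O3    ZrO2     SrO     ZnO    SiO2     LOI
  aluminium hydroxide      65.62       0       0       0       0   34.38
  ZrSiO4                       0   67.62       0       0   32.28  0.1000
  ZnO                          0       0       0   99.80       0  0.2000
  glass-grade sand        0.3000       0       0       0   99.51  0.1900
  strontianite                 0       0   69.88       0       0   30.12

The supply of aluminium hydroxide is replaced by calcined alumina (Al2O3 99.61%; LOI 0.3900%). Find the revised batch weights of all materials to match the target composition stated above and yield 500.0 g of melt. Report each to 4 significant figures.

Revised batch per 500.0 g melt:
  calcined alumina: 34.28 g
  ZrSiO4: 98.42 g
  ZnO: 124.3 g
  glass-grade sand: 133.5 g
  strontianite: 157.7 g
Total batch = 548.2 g; LOI loss = 48.23 g

The intermediate values appear rounded off to 4 significant figures between the steps — all internal work holds full precision from start to finish — a single rounding finalizes each reported value — all derived quantities, which include the five compositions, the yield, glass mass, the totals, LOI, are recomputed at exact precision, as given in the problem or answer text, from the batch weights per 500.0 g of glass.
The oxide mass targets at 500.0 g melt:
  Al2O3: 6.909% × 500.0 = 34.54 g
  ZrO2: 13.31% × 500.0 = 66.55 g
  SrO: 22.04% × 500.0 = 110.2 g
  ZnO: 24.81% × 500.0 = 124.0 g
  SiO2: 32.93% × 500.0 = 164.6 g
Balance tally, oxide-wise, on the weights just shown, under the basis named above (sums match the target masses within answer rounding):
  Al2O3: 34.28·0.9961 + 133.5·0.003000 = 34.55 g (target 34.54 g)
  ZrO2: 98.42·0.6762 = 66.55 g (target 66.55 g)
  SrO: 157.7·0.6988 = 110.2 g (target 110.2 g)
  ZnO: 124.3·0.9980 = 124.1 g (target 124.0 g)
  SiO2: 98.42·0.3228 + 133.5·0.9951 = 164.6 g (target 164.6 g)
Glass-mass closure: the batch minus its LOI: 500.0 g (the Σ of target masses is 500.0 g; with the basis standing at 500.0 g — a pure rounding effect).
Batch grand total — Σ batch = 548.2 g; the LOI term Σ batch·LOI equals 48.23 g; glass ÷ batch gives a yield of 91.20%.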